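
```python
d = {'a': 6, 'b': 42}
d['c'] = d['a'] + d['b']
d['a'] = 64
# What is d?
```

After line 1: d = {'a': 6, 'b': 42}
After line 2 (d['c'] = 6 + 42): d = {'a': 6, 'b': 42, 'c': 48}
After line 3: d = {'a': 64, 'b': 42, 'c': 48}

{'a': 64, 'b': 42, 'c': 48}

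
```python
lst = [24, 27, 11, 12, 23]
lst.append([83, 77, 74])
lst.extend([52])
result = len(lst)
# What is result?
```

After line 1: lst = [24, 27, 11, 12, 23]
After line 2 (append adds [83, 77, 74] as single element): lst = [24, 27, 11, 12, 23, [83, 77, 74]]
After line 3 (extend unpacks [52], adds 52): lst = [24, 27, 11, 12, 23, [83, 77, 74], 52]
After line 4: result = len(lst) = 7

7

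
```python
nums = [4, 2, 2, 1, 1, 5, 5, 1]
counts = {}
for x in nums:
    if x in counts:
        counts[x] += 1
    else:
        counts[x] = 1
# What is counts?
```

Initial: counts = {}, nums = [4, 2, 2, 1, 1, 5, 5, 1]
See 4: counts = {4: 1}
See 2: counts = {4: 1, 2: 1}
See 2: counts = {4: 1, 2: 2}
See 1: counts = {4: 1, 2: 2, 1: 1}
See 1: counts = {4: 1, 2: 2, 1: 2}
See 5: counts = {4: 1, 2: 2, 1: 2, 5: 1}
See 5: counts = {4: 1, 2: 2, 1: 2, 5: 2}
See 1: counts = {4: 1, 2: 2, 1: 3, 5: 2}

{4: 1, 2: 2, 1: 3, 5: 2}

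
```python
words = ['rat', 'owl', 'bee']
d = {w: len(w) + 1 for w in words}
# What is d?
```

{'rat': 4, 'owl': 4, 'bee': 4}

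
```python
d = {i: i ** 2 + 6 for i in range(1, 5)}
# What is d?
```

{1: 7, 2: 10, 3: 15, 4: 22}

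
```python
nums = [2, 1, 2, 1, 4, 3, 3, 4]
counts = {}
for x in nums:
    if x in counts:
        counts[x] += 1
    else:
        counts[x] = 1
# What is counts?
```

Initial: counts = {}, nums = [2, 1, 2, 1, 4, 3, 3, 4]
See 2: counts = {2: 1}
See 1: counts = {2: 1, 1: 1}
See 2: counts = {2: 2, 1: 1}
See 1: counts = {2: 2, 1: 2}
See 4: counts = {2: 2, 1: 2, 4: 1}
See 3: counts = {2: 2, 1: 2, 4: 1, 3: 1}
See 3: counts = {2: 2, 1: 2, 4: 1, 3: 2}
See 4: counts = {2: 2, 1: 2, 4: 2, 3: 2}

{2: 2, 1: 2, 4: 2, 3: 2}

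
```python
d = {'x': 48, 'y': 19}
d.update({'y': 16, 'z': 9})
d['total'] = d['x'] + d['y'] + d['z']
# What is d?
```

After line 1: d = {'x': 48, 'y': 19}
After line 2 (y overwritten, z added): d = {'x': 48, 'y': 16, 'z': 9}
After line 3 (total = 48 + 16 + 9 = 73): d = {'x': 48, 'y': 16, 'z': 9, 'total': 73}

{'x': 48, 'y': 16, 'z': 9, 'total': 73}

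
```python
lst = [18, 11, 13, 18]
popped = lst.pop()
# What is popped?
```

18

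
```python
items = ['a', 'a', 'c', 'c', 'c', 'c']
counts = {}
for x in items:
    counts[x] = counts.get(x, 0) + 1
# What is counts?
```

Initial: counts = {}, items = ['a', 'a', 'c', 'c', 'c', 'c']
See 'a': counts = {'a': 1}
See 'a': counts = {'a': 2}
See 'c': counts = {'a': 2, 'c': 1}
See 'c': counts = {'a': 2, 'c': 2}
See 'c': counts = {'a': 2, 'c': 3}
See 'c': counts = {'a': 2, 'c': 4}

{'a': 2, 'c': 4}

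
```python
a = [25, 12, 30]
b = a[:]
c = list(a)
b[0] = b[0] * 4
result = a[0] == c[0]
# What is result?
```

After line 1: a = [25, 12, 30]
After line 2 (b = a[:], copy): a = [25, 12, 30], b = [25, 12, 30]
After line 3 (c = list(a) is a copy, new object): c = [25, 12, 30]
After line 4 (b[0] = 25 * 4 = 100; only b mutates (copy)): a = [25, 12, 30], b = [100, 12, 30], c = [25, 12, 30]
After line 5 (a[0] = 25, c[0] = 25; result = True)

True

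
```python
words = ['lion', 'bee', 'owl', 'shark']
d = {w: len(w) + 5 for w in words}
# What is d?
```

{'lion': 9, 'bee': 8, 'owl': 8, 'shark': 10}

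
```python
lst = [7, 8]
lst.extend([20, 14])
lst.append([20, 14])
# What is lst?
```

After line 1: lst = [7, 8]
After line 2 (extend unpacks [20, 14]): lst = [7, 8, 20, 14]
After line 3 (append adds [20, 14] as single element): lst = [7, 8, 20, 14, [20, 14]]

[7, 8, 20, 14, [20, 14]]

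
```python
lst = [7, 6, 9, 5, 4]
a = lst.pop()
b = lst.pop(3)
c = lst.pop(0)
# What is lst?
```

After line 1: lst = [7, 6, 9, 5, 4]
After line 2 (pop() -> a = 4): lst = [7, 6, 9, 5]
After line 3 (pop(3) -> b = 5): lst = [7, 6, 9]
After line 4 (pop(0) -> c = 7): lst = [6, 9]

[6, 9]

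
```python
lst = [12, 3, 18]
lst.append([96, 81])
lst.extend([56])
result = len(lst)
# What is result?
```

After line 1: lst = [12, 3, 18]
After line 2 (append adds [96, 81] as single element): lst = [12, 3, 18, [96, 81]]
After line 3 (extend unpacks [56], adds 56): lst = [12, 3, 18, [96, 81], 56]
After line 4: result = len(lst) = 5

5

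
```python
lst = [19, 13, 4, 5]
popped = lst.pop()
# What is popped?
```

5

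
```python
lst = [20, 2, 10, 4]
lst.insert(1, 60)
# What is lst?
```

[20, 60, 2, 10, 4]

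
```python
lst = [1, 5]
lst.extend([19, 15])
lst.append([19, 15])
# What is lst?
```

After line 1: lst = [1, 5]
After line 2 (extend unpacks [19, 15]): lst = [1, 5, 19, 15]
After line 3 (append adds [19, 15] as single element): lst = [1, 5, 19, 15, [19, 15]]

[1, 5, 19, 15, [19, 15]]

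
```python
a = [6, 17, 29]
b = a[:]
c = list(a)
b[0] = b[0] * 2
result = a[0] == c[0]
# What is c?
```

After line 1: a = [6, 17, 29]
After line 2 (b = a[:], copy): a = [6, 17, 29], b = [6, 17, 29]
After line 3 (c = list(a) is a copy, new object): c = [6, 17, 29]
After line 4 (b[0] = 6 * 2 = 12; only b mutates (copy)): a = [6, 17, 29], b = [12, 17, 29], c = [6, 17, 29]
After line 5 (a[0] = 6, c[0] = 6; result = True)

[6, 17, 29]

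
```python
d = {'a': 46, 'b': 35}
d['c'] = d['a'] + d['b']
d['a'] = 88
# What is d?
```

After line 1: d = {'a': 46, 'b': 35}
After line 2 (d['c'] = 46 + 35): d = {'a': 46, 'b': 35, 'c': 81}
After line 3: d = {'a': 88, 'b': 35, 'c': 81}

{'a': 88, 'b': 35, 'c': 81}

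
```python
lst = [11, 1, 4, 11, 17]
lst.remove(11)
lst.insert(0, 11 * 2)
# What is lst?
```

After line 1: lst = [11, 1, 4, 11, 17]
After line 2 (remove first 11): lst = [1, 4, 11, 17]
After line 3 (insert 22 at index 0): lst = [22, 1, 4, 11, 17]

[22, 1, 4, 11, 17]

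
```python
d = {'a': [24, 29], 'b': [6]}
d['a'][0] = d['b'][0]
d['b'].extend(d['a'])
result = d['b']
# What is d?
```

After line 1: d = {'a': [24, 29], 'b': [6]}
After line 2 (a[0] = b[0] = 6): d = {'a': [6, 29], 'b': [6]}
After line 3 (b.extend(a) appends [6, 29]): d = {'a': [6, 29], 'b': [6, 6, 29]}
After line 4: result = d['b'] = [6, 6, 29]

{'a': [6, 29], 'b': [6, 6, 29]}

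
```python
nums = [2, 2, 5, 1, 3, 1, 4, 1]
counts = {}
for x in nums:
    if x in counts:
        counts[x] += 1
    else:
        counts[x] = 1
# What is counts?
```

Initial: counts = {}, nums = [2, 2, 5, 1, 3, 1, 4, 1]
See 2: counts = {2: 1}
See 2: counts = {2: 2}
See 5: counts = {2: 2, 5: 1}
See 1: counts = {2: 2, 5: 1, 1: 1}
See 3: counts = {2: 2, 5: 1, 1: 1, 3: 1}
See 1: counts = {2: 2, 5: 1, 1: 2, 3: 1}
See 4: counts = {2: 2, 5: 1, 1: 2, 3: 1, 4: 1}
See 1: counts = {2: 2, 5: 1, 1: 3, 3: 1, 4: 1}

{2: 2, 5: 1, 1: 3, 3: 1, 4: 1}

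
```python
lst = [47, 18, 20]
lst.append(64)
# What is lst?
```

[47, 18, 20, 64]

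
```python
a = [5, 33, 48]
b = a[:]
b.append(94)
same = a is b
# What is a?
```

After line 1: a = [5, 33, 48]
After line 2 (b = a[:] is a shallow copy, new object): a = [5, 33, 48], b = [5, 33, 48]
After line 3 (append only mutates b): a = [5, 33, 48], b = [5, 33, 48, 94]
After line 4 (same = a is b; different objects -> False): same = False

[5, 33, 48]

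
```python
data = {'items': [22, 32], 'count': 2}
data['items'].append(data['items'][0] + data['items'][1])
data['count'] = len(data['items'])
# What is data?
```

After line 1: data = {'items': [22, 32], 'count': 2}
After line 2 (append 22 + 32 = 54): data = {'items': [22, 32, 54], 'count': 2}
After line 3 (count = len(items) = 3): data = {'items': [22, 32, 54], 'count': 3}

{'items': [22, 32, 54], 'count': 3}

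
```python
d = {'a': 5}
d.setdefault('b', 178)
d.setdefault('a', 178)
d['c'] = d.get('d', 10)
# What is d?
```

After line 1: d = {'a': 5}
After line 2 (setdefault adds 'b'=178): d = {'a': 5, 'b': 178}
After line 3 (setdefault 'a' no-op, already exists): d = {'a': 5, 'b': 178}
After line 4 (get('d', 10) returns default since 'd' not in d): d = {'a': 5, 'b': 178, 'c': 10}

{'a': 5, 'b': 178, 'c': 10}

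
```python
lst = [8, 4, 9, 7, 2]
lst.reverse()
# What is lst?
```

[2, 7, 9, 4, 8]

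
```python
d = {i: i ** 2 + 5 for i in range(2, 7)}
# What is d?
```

{2: 9, 3: 14, 4: 21, 5: 30, 6: 41}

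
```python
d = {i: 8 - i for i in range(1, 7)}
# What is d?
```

{1: 7, 2: 6, 3: 5, 4: 4, 5: 3, 6: 2}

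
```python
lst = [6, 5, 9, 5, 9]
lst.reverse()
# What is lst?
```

[9, 5, 9, 5, 6]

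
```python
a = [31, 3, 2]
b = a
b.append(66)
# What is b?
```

After line 1: a = [31, 3, 2]
After line 2 (b = a is an alias, same object): a = [31, 3, 2], b = [31, 3, 2]
After line 3 (b.append mutates the shared list): a = [31, 3, 2, 66], b = [31, 3, 2, 66]

[31, 3, 2, 66]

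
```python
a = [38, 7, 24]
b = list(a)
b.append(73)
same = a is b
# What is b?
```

After line 1: a = [38, 7, 24]
After line 2 (b = list(a) is a shallow copy, new object): a = [38, 7, 24], b = [38, 7, 24]
After line 3 (append only mutates b): a = [38, 7, 24], b = [38, 7, 24, 73]
After line 4 (same = a is b; different objects -> False): same = False

[38, 7, 24, 73]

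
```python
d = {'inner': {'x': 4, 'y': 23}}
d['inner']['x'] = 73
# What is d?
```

After line 1: d = {'inner': {'x': 4, 'y': 23}}
After line 2 (inner x overwritten): d = {'inner': {'x': 73, 'y': 23}}

{'inner': {'x': 73, 'y': 23}}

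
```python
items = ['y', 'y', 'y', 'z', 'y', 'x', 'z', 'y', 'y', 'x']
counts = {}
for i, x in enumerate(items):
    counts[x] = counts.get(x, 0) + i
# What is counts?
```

Initial: counts = {}, items = ['y', 'y', 'y', 'z', 'y', 'x', 'z', 'y', 'y', 'x']
i=0, x='y': counts = {'y': 0}
i=1, x='y': counts = {'y': 1}
i=2, x='y': counts = {'y': 3}
i=3, x='z': counts = {'y': 3, 'z': 3}
i=4, x='y': counts = {'y': 7, 'z': 3}
i=5, x='x': counts = {'y': 7, 'z': 3, 'x': 5}
i=6, x='z': counts = {'y': 7, 'z': 9, 'x': 5}
i=7, x='y': counts = {'y': 14, 'z': 9, 'x': 5}
i=8, x='y': counts = {'y': 22, 'z': 9, 'x': 5}
i=9, x='x': counts = {'y': 22, 'z': 9, 'x': 14}

{'y': 22, 'z': 9, 'x': 14}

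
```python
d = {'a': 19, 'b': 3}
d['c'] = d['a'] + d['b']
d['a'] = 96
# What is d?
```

After line 1: d = {'a': 19, 'b': 3}
After line 2 (d['c'] = 19 + 3): d = {'a': 19, 'b': 3, 'c': 22}
After line 3: d = {'a': 96, 'b': 3, 'c': 22}

{'a': 96, 'b': 3, 'c': 22}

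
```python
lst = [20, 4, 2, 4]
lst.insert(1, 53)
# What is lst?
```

[20, 53, 4, 2, 4]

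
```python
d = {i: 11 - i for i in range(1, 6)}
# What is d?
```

{1: 10, 2: 9, 3: 8, 4: 7, 5: 6}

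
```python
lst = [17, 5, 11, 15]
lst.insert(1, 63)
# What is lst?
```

[17, 63, 5, 11, 15]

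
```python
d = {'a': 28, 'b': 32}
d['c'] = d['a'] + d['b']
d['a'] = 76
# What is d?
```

After line 1: d = {'a': 28, 'b': 32}
After line 2 (d['c'] = 28 + 32): d = {'a': 28, 'b': 32, 'c': 60}
After line 3: d = {'a': 76, 'b': 32, 'c': 60}

{'a': 76, 'b': 32, 'c': 60}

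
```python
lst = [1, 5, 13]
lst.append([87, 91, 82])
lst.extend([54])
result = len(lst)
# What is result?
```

After line 1: lst = [1, 5, 13]
After line 2 (append adds [87, 91, 82] as single element): lst = [1, 5, 13, [87, 91, 82]]
After line 3 (extend unpacks [54], adds 54): lst = [1, 5, 13, [87, 91, 82], 54]
After line 4: result = len(lst) = 5

5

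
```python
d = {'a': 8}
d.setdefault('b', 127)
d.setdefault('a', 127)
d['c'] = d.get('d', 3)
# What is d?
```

After line 1: d = {'a': 8}
After line 2 (setdefault adds 'b'=127): d = {'a': 8, 'b': 127}
After line 3 (setdefault 'a' no-op, already exists): d = {'a': 8, 'b': 127}
After line 4 (get('d', 3) returns default since 'd' not in d): d = {'a': 8, 'b': 127, 'c': 3}

{'a': 8, 'b': 127, 'c': 3}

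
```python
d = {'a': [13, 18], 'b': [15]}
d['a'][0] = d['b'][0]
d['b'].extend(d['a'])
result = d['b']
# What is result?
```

After line 1: d = {'a': [13, 18], 'b': [15]}
After line 2 (a[0] = b[0] = 15): d = {'a': [15, 18], 'b': [15]}
After line 3 (b.extend(a) appends [15, 18]): d = {'a': [15, 18], 'b': [15, 15, 18]}
After line 4: result = d['b'] = [15, 15, 18]

[15, 15, 18]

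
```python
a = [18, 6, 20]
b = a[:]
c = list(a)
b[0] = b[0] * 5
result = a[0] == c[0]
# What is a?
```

After line 1: a = [18, 6, 20]
After line 2 (b = a[:], copy): a = [18, 6, 20], b = [18, 6, 20]
After line 3 (c = list(a) is a copy, new object): c = [18, 6, 20]
After line 4 (b[0] = 18 * 5 = 90; only b mutates (copy)): a = [18, 6, 20], b = [90, 6, 20], c = [18, 6, 20]
After line 5 (a[0] = 18, c[0] = 18; result = True)

[18, 6, 20]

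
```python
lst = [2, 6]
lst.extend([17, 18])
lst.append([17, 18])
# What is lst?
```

After line 1: lst = [2, 6]
After line 2 (extend unpacks [17, 18]): lst = [2, 6, 17, 18]
After line 3 (append adds [17, 18] as single element): lst = [2, 6, 17, 18, [17, 18]]

[2, 6, 17, 18, [17, 18]]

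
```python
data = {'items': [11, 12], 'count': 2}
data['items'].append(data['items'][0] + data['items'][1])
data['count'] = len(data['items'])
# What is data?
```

After line 1: data = {'items': [11, 12], 'count': 2}
After line 2 (append 11 + 12 = 23): data = {'items': [11, 12, 23], 'count': 2}
After line 3 (count = len(items) = 3): data = {'items': [11, 12, 23], 'count': 3}

{'items': [11, 12, 23], 'count': 3}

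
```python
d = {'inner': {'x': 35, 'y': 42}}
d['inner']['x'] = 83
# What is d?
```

After line 1: d = {'inner': {'x': 35, 'y': 42}}
After line 2 (inner x overwritten): d = {'inner': {'x': 83, 'y': 42}}

{'inner': {'x': 83, 'y': 42}}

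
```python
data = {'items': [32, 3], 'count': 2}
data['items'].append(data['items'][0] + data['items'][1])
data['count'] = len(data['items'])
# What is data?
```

After line 1: data = {'items': [32, 3], 'count': 2}
After line 2 (append 32 + 3 = 35): data = {'items': [32, 3, 35], 'count': 2}
After line 3 (count = len(items) = 3): data = {'items': [32, 3, 35], 'count': 3}

{'items': [32, 3, 35], 'count': 3}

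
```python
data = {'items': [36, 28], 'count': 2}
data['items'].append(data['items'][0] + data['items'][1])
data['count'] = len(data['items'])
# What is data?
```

After line 1: data = {'items': [36, 28], 'count': 2}
After line 2 (append 36 + 28 = 64): data = {'items': [36, 28, 64], 'count': 2}
After line 3 (count = len(items) = 3): data = {'items': [36, 28, 64], 'count': 3}

{'items': [36, 28, 64], 'count': 3}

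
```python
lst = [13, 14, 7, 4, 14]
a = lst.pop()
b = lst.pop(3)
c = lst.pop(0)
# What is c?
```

After line 1: lst = [13, 14, 7, 4, 14]
After line 2 (pop() -> a = 14): lst = [13, 14, 7, 4]
After line 3 (pop(3) -> b = 4): lst = [13, 14, 7]
After line 4 (pop(0) -> c = 13): lst = [14, 7]

13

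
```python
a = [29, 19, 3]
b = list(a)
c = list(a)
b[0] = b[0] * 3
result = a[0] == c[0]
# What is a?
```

After line 1: a = [29, 19, 3]
After line 2 (b = list(a), copy): a = [29, 19, 3], b = [29, 19, 3]
After line 3 (c = list(a) is a copy, new object): c = [29, 19, 3]
After line 4 (b[0] = 29 * 3 = 87; only b mutates (copy)): a = [29, 19, 3], b = [87, 19, 3], c = [29, 19, 3]
After line 5 (a[0] = 29, c[0] = 29; result = True)

[29, 19, 3]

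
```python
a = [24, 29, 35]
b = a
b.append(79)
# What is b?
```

After line 1: a = [24, 29, 35]
After line 2 (b = a is an alias, same object): a = [24, 29, 35], b = [24, 29, 35]
After line 3 (b.append mutates the shared list): a = [24, 29, 35, 79], b = [24, 29, 35, 79]

[24, 29, 35, 79]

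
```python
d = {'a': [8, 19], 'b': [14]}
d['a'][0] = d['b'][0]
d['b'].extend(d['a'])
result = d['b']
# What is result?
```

After line 1: d = {'a': [8, 19], 'b': [14]}
After line 2 (a[0] = b[0] = 14): d = {'a': [14, 19], 'b': [14]}
After line 3 (b.extend(a) appends [14, 19]): d = {'a': [14, 19], 'b': [14, 14, 19]}
After line 4: result = d['b'] = [14, 14, 19]

[14, 14, 19]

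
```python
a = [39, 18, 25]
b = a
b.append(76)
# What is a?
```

After line 1: a = [39, 18, 25]
After line 2 (b = a is an alias, same object): a = [39, 18, 25], b = [39, 18, 25]
After line 3 (b.append mutates the shared list): a = [39, 18, 25, 76], b = [39, 18, 25, 76]

[39, 18, 25, 76]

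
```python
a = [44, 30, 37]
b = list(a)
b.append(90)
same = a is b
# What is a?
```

After line 1: a = [44, 30, 37]
After line 2 (b = list(a) is a shallow copy, new object): a = [44, 30, 37], b = [44, 30, 37]
After line 3 (append only mutates b): a = [44, 30, 37], b = [44, 30, 37, 90]
After line 4 (same = a is b; different objects -> False): same = False

[44, 30, 37]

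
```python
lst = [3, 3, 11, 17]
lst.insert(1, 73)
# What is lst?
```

[3, 73, 3, 11, 17]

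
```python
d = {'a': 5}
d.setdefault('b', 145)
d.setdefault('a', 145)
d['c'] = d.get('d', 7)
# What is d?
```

After line 1: d = {'a': 5}
After line 2 (setdefault adds 'b'=145): d = {'a': 5, 'b': 145}
After line 3 (setdefault 'a' no-op, already exists): d = {'a': 5, 'b': 145}
After line 4 (get('d', 7) returns default since 'd' not in d): d = {'a': 5, 'b': 145, 'c': 7}

{'a': 5, 'b': 145, 'c': 7}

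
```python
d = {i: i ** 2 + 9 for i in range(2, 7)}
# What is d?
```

{2: 13, 3: 18, 4: 25, 5: 34, 6: 45}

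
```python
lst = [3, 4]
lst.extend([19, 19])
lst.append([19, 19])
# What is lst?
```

After line 1: lst = [3, 4]
After line 2 (extend unpacks [19, 19]): lst = [3, 4, 19, 19]
After line 3 (append adds [19, 19] as single element): lst = [3, 4, 19, 19, [19, 19]]

[3, 4, 19, 19, [19, 19]]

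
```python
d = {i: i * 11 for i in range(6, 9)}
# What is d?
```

{6: 66, 7: 77, 8: 88}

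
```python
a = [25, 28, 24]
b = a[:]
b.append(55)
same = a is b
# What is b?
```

After line 1: a = [25, 28, 24]
After line 2 (b = a[:] is a shallow copy, new object): a = [25, 28, 24], b = [25, 28, 24]
After line 3 (append only mutates b): a = [25, 28, 24], b = [25, 28, 24, 55]
After line 4 (same = a is b; different objects -> False): same = False

[25, 28, 24, 55]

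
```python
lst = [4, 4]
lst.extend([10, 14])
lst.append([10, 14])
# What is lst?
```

After line 1: lst = [4, 4]
After line 2 (extend unpacks [10, 14]): lst = [4, 4, 10, 14]
After line 3 (append adds [10, 14] as single element): lst = [4, 4, 10, 14, [10, 14]]

[4, 4, 10, 14, [10, 14]]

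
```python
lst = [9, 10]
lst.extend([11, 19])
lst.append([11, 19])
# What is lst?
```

After line 1: lst = [9, 10]
After line 2 (extend unpacks [11, 19]): lst = [9, 10, 11, 19]
After line 3 (append adds [11, 19] as single element): lst = [9, 10, 11, 19, [11, 19]]

[9, 10, 11, 19, [11, 19]]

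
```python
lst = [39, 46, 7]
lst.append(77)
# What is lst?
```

[39, 46, 7, 77]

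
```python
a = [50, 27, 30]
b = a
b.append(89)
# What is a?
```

After line 1: a = [50, 27, 30]
After line 2 (b = a is an alias, same object): a = [50, 27, 30], b = [50, 27, 30]
After line 3 (b.append mutates the shared list): a = [50, 27, 30, 89], b = [50, 27, 30, 89]

[50, 27, 30, 89]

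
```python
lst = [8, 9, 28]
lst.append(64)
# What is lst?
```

[8, 9, 28, 64]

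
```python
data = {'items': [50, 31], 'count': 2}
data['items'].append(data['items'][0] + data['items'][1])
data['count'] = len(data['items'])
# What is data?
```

After line 1: data = {'items': [50, 31], 'count': 2}
After line 2 (append 50 + 31 = 81): data = {'items': [50, 31, 81], 'count': 2}
After line 3 (count = len(items) = 3): data = {'items': [50, 31, 81], 'count': 3}

{'items': [50, 31, 81], 'count': 3}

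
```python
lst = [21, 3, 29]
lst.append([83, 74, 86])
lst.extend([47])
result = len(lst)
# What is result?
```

After line 1: lst = [21, 3, 29]
After line 2 (append adds [83, 74, 86] as single element): lst = [21, 3, 29, [83, 74, 86]]
After line 3 (extend unpacks [47], adds 47): lst = [21, 3, 29, [83, 74, 86], 47]
After line 4: result = len(lst) = 5

5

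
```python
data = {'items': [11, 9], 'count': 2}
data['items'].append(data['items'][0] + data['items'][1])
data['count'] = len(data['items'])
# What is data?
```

After line 1: data = {'items': [11, 9], 'count': 2}
After line 2 (append 11 + 9 = 20): data = {'items': [11, 9, 20], 'count': 2}
After line 3 (count = len(items) = 3): data = {'items': [11, 9, 20], 'count': 3}

{'items': [11, 9, 20], 'count': 3}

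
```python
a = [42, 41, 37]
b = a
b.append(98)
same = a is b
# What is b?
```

After line 1: a = [42, 41, 37]
After line 2 (b = a is an alias, same object): a = [42, 41, 37], b = [42, 41, 37]
After line 3 (b.append mutates the shared list): a = [42, 41, 37, 98], b = [42, 41, 37, 98]
After line 4 (same = a is b; same object -> True): same = True

[42, 41, 37, 98]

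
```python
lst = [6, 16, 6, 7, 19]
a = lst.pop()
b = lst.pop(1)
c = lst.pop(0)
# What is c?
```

After line 1: lst = [6, 16, 6, 7, 19]
After line 2 (pop() -> a = 19): lst = [6, 16, 6, 7]
After line 3 (pop(1) -> b = 16): lst = [6, 6, 7]
After line 4 (pop(0) -> c = 6): lst = [6, 7]

6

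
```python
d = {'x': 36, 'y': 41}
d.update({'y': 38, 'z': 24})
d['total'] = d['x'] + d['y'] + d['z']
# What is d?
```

After line 1: d = {'x': 36, 'y': 41}
After line 2 (y overwritten, z added): d = {'x': 36, 'y': 38, 'z': 24}
After line 3 (total = 36 + 38 + 24 = 98): d = {'x': 36, 'y': 38, 'z': 24, 'total': 98}

{'x': 36, 'y': 38, 'z': 24, 'total': 98}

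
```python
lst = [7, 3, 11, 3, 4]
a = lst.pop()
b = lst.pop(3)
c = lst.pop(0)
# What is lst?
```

After line 1: lst = [7, 3, 11, 3, 4]
After line 2 (pop() -> a = 4): lst = [7, 3, 11, 3]
After line 3 (pop(3) -> b = 3): lst = [7, 3, 11]
After line 4 (pop(0) -> c = 7): lst = [3, 11]

[3, 11]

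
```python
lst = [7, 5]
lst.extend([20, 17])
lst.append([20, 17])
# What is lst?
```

After line 1: lst = [7, 5]
After line 2 (extend unpacks [20, 17]): lst = [7, 5, 20, 17]
After line 3 (append adds [20, 17] as single element): lst = [7, 5, 20, 17, [20, 17]]

[7, 5, 20, 17, [20, 17]]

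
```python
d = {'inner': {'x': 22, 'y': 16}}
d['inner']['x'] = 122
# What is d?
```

After line 1: d = {'inner': {'x': 22, 'y': 16}}
After line 2 (inner x overwritten): d = {'inner': {'x': 122, 'y': 16}}

{'inner': {'x': 122, 'y': 16}}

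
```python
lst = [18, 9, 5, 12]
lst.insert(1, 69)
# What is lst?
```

[18, 69, 9, 5, 12]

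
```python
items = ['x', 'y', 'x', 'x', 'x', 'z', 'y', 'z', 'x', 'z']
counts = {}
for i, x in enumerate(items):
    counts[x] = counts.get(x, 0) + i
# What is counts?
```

Initial: counts = {}, items = ['x', 'y', 'x', 'x', 'x', 'z', 'y', 'z', 'x', 'z']
i=0, x='x': counts = {'x': 0}
i=1, x='y': counts = {'x': 0, 'y': 1}
i=2, x='x': counts = {'x': 2, 'y': 1}
i=3, x='x': counts = {'x': 5, 'y': 1}
i=4, x='x': counts = {'x': 9, 'y': 1}
i=5, x='z': counts = {'x': 9, 'y': 1, 'z': 5}
i=6, x='y': counts = {'x': 9, 'y': 7, 'z': 5}
i=7, x='z': counts = {'x': 9, 'y': 7, 'z': 12}
i=8, x='x': counts = {'x': 17, 'y': 7, 'z': 12}
i=9, x='z': counts = {'x': 17, 'y': 7, 'z': 21}

{'x': 17, 'y': 7, 'z': 21}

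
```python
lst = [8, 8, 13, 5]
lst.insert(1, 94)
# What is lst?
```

[8, 94, 8, 13, 5]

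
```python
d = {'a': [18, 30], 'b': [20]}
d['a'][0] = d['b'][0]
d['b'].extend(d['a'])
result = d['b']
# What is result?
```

After line 1: d = {'a': [18, 30], 'b': [20]}
After line 2 (a[0] = b[0] = 20): d = {'a': [20, 30], 'b': [20]}
After line 3 (b.extend(a) appends [20, 30]): d = {'a': [20, 30], 'b': [20, 20, 30]}
After line 4: result = d['b'] = [20, 20, 30]

[20, 20, 30]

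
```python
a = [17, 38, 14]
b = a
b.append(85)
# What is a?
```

After line 1: a = [17, 38, 14]
After line 2 (b = a is an alias, same object): a = [17, 38, 14], b = [17, 38, 14]
After line 3 (b.append mutates the shared list): a = [17, 38, 14, 85], b = [17, 38, 14, 85]

[17, 38, 14, 85]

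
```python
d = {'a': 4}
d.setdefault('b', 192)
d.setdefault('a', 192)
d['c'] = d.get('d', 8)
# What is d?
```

After line 1: d = {'a': 4}
After line 2 (setdefault adds 'b'=192): d = {'a': 4, 'b': 192}
After line 3 (setdefault 'a' no-op, already exists): d = {'a': 4, 'b': 192}
After line 4 (get('d', 8) returns default since 'd' not in d): d = {'a': 4, 'b': 192, 'c': 8}

{'a': 4, 'b': 192, 'c': 8}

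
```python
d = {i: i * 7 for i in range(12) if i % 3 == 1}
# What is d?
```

{1: 7, 4: 28, 7: 49, 10: 70}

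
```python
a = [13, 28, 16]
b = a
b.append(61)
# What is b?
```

After line 1: a = [13, 28, 16]
After line 2 (b = a is an alias, same object): a = [13, 28, 16], b = [13, 28, 16]
After line 3 (b.append mutates the shared list): a = [13, 28, 16, 61], b = [13, 28, 16, 61]

[13, 28, 16, 61]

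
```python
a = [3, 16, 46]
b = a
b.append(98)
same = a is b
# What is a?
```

After line 1: a = [3, 16, 46]
After line 2 (b = a is an alias, same object): a = [3, 16, 46], b = [3, 16, 46]
After line 3 (b.append mutates the shared list): a = [3, 16, 46, 98], b = [3, 16, 46, 98]
After line 4 (same = a is b; same object -> True): same = True

[3, 16, 46, 98]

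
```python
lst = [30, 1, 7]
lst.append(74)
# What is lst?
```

[30, 1, 7, 74]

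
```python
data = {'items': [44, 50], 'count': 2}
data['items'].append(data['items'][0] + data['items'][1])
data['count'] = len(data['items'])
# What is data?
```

After line 1: data = {'items': [44, 50], 'count': 2}
After line 2 (append 44 + 50 = 94): data = {'items': [44, 50, 94], 'count': 2}
After line 3 (count = len(items) = 3): data = {'items': [44, 50, 94], 'count': 3}

{'items': [44, 50, 94], 'count': 3}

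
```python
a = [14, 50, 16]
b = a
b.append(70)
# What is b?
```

After line 1: a = [14, 50, 16]
After line 2 (b = a is an alias, same object): a = [14, 50, 16], b = [14, 50, 16]
After line 3 (b.append mutates the shared list): a = [14, 50, 16, 70], b = [14, 50, 16, 70]

[14, 50, 16, 70]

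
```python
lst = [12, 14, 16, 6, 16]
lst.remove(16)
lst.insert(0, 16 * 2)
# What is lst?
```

After line 1: lst = [12, 14, 16, 6, 16]
After line 2 (remove first 16): lst = [12, 14, 6, 16]
After line 3 (insert 32 at index 0): lst = [32, 12, 14, 6, 16]

[32, 12, 14, 6, 16]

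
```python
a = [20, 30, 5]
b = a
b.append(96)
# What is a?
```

After line 1: a = [20, 30, 5]
After line 2 (b = a is an alias, same object): a = [20, 30, 5], b = [20, 30, 5]
After line 3 (b.append mutates the shared list): a = [20, 30, 5, 96], b = [20, 30, 5, 96]

[20, 30, 5, 96]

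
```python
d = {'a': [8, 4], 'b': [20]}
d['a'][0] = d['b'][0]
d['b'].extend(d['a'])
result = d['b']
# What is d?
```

After line 1: d = {'a': [8, 4], 'b': [20]}
After line 2 (a[0] = b[0] = 20): d = {'a': [20, 4], 'b': [20]}
After line 3 (b.extend(a) appends [20, 4]): d = {'a': [20, 4], 'b': [20, 20, 4]}
After line 4: result = d['b'] = [20, 20, 4]

{'a': [20, 4], 'b': [20, 20, 4]}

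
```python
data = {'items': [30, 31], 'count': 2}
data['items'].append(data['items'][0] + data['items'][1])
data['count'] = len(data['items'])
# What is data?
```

After line 1: data = {'items': [30, 31], 'count': 2}
After line 2 (append 30 + 31 = 61): data = {'items': [30, 31, 61], 'count': 2}
After line 3 (count = len(items) = 3): data = {'items': [30, 31, 61], 'count': 3}

{'items': [30, 31, 61], 'count': 3}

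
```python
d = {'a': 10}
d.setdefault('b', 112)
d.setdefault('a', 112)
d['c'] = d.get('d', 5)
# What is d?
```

After line 1: d = {'a': 10}
After line 2 (setdefault adds 'b'=112): d = {'a': 10, 'b': 112}
After line 3 (setdefault 'a' no-op, already exists): d = {'a': 10, 'b': 112}
After line 4 (get('d', 5) returns default since 'd' not in d): d = {'a': 10, 'b': 112, 'c': 5}

{'a': 10, 'b': 112, 'c': 5}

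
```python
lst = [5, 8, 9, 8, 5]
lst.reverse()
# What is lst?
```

[5, 8, 9, 8, 5]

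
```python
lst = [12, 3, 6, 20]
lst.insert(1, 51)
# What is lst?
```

[12, 51, 3, 6, 20]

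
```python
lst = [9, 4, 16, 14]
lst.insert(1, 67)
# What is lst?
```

[9, 67, 4, 16, 14]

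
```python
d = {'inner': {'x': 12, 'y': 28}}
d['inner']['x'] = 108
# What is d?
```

After line 1: d = {'inner': {'x': 12, 'y': 28}}
After line 2 (inner x overwritten): d = {'inner': {'x': 108, 'y': 28}}

{'inner': {'x': 108, 'y': 28}}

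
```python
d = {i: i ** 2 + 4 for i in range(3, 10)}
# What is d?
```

{3: 13, 4: 20, 5: 29, 6: 40, 7: 53, 8: 68, 9: 85}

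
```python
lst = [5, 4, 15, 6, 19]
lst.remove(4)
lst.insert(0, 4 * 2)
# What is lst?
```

After line 1: lst = [5, 4, 15, 6, 19]
After line 2 (remove first 4): lst = [5, 15, 6, 19]
After line 3 (insert 8 at index 0): lst = [8, 5, 15, 6, 19]

[8, 5, 15, 6, 19]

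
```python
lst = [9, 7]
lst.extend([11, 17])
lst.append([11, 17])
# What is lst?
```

After line 1: lst = [9, 7]
After line 2 (extend unpacks [11, 17]): lst = [9, 7, 11, 17]
After line 3 (append adds [11, 17] as single element): lst = [9, 7, 11, 17, [11, 17]]

[9, 7, 11, 17, [11, 17]]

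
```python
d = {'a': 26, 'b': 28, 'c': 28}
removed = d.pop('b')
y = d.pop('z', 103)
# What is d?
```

After line 1: d = {'a': 26, 'b': 28, 'c': 28}
After line 2 (pop 'b' returns 28): d = {'a': 26, 'c': 28}, removed = 28
After line 3 (pop 'z' missing, returns default 103): d = {'a': 26, 'c': 28}, y = 103

{'a': 26, 'c': 28}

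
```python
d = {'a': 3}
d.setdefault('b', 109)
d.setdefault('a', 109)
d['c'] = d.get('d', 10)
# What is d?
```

After line 1: d = {'a': 3}
After line 2 (setdefault adds 'b'=109): d = {'a': 3, 'b': 109}
After line 3 (setdefault 'a' no-op, already exists): d = {'a': 3, 'b': 109}
After line 4 (get('d', 10) returns default since 'd' not in d): d = {'a': 3, 'b': 109, 'c': 10}

{'a': 3, 'b': 109, 'c': 10}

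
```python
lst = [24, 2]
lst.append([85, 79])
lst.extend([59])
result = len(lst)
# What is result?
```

After line 1: lst = [24, 2]
After line 2 (append adds [85, 79] as single element): lst = [24, 2, [85, 79]]
After line 3 (extend unpacks [59], adds 59): lst = [24, 2, [85, 79], 59]
After line 4: result = len(lst) = 4

4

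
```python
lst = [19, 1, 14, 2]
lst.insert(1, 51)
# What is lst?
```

[19, 51, 1, 14, 2]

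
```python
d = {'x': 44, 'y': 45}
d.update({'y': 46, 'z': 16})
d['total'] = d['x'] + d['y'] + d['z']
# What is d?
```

After line 1: d = {'x': 44, 'y': 45}
After line 2 (y overwritten, z added): d = {'x': 44, 'y': 46, 'z': 16}
After line 3 (total = 44 + 46 + 16 = 106): d = {'x': 44, 'y': 46, 'z': 16, 'total': 106}

{'x': 44, 'y': 46, 'z': 16, 'total': 106}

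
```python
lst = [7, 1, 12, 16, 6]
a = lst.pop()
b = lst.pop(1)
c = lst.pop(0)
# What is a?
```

After line 1: lst = [7, 1, 12, 16, 6]
After line 2 (pop() -> a = 6): lst = [7, 1, 12, 16]
After line 3 (pop(1) -> b = 1): lst = [7, 12, 16]
After line 4 (pop(0) -> c = 7): lst = [12, 16]

6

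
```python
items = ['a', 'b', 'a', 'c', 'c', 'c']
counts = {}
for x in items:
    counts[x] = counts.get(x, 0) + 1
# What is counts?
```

Initial: counts = {}, items = ['a', 'b', 'a', 'c', 'c', 'c']
See 'a': counts = {'a': 1}
See 'b': counts = {'a': 1, 'b': 1}
See 'a': counts = {'a': 2, 'b': 1}
See 'c': counts = {'a': 2, 'b': 1, 'c': 1}
See 'c': counts = {'a': 2, 'b': 1, 'c': 2}
See 'c': counts = {'a': 2, 'b': 1, 'c': 3}

{'a': 2, 'b': 1, 'c': 3}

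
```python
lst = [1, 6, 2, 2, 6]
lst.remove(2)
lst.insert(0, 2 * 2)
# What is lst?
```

After line 1: lst = [1, 6, 2, 2, 6]
After line 2 (remove first 2): lst = [1, 6, 2, 6]
After line 3 (insert 4 at index 0): lst = [4, 1, 6, 2, 6]

[4, 1, 6, 2, 6]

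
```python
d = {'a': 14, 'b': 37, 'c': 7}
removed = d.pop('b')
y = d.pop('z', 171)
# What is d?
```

After line 1: d = {'a': 14, 'b': 37, 'c': 7}
After line 2 (pop 'b' returns 37): d = {'a': 14, 'c': 7}, removed = 37
After line 3 (pop 'z' missing, returns default 171): d = {'a': 14, 'c': 7}, y = 171

{'a': 14, 'c': 7}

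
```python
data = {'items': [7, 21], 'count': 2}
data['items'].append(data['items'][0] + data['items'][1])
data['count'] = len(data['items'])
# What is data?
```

After line 1: data = {'items': [7, 21], 'count': 2}
After line 2 (append 7 + 21 = 28): data = {'items': [7, 21, 28], 'count': 2}
After line 3 (count = len(items) = 3): data = {'items': [7, 21, 28], 'count': 3}

{'items': [7, 21, 28], 'count': 3}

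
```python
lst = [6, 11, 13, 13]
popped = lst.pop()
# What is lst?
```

[6, 11, 13]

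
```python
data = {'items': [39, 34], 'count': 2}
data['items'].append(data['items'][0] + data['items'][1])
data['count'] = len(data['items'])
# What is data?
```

After line 1: data = {'items': [39, 34], 'count': 2}
After line 2 (append 39 + 34 = 73): data = {'items': [39, 34, 73], 'count': 2}
After line 3 (count = len(items) = 3): data = {'items': [39, 34, 73], 'count': 3}

{'items': [39, 34, 73], 'count': 3}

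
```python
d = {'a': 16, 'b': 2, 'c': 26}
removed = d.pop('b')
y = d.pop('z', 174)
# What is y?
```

After line 1: d = {'a': 16, 'b': 2, 'c': 26}
After line 2 (pop 'b' returns 2): d = {'a': 16, 'c': 26}, removed = 2
After line 3 (pop 'z' missing, returns default 174): d = {'a': 16, 'c': 26}, y = 174

174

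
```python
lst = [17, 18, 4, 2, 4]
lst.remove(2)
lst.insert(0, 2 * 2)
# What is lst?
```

After line 1: lst = [17, 18, 4, 2, 4]
After line 2 (remove first 2): lst = [17, 18, 4, 4]
After line 3 (insert 4 at index 0): lst = [4, 17, 18, 4, 4]

[4, 17, 18, 4, 4]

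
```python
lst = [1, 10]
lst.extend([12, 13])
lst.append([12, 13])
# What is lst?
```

After line 1: lst = [1, 10]
After line 2 (extend unpacks [12, 13]): lst = [1, 10, 12, 13]
After line 3 (append adds [12, 13] as single element): lst = [1, 10, 12, 13, [12, 13]]

[1, 10, 12, 13, [12, 13]]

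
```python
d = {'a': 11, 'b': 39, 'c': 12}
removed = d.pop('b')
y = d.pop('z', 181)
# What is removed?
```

After line 1: d = {'a': 11, 'b': 39, 'c': 12}
After line 2 (pop 'b' returns 39): d = {'a': 11, 'c': 12}, removed = 39
After line 3 (pop 'z' missing, returns default 181): d = {'a': 11, 'c': 12}, y = 181

39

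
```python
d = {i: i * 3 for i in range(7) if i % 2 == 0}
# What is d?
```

{0: 0, 2: 6, 4: 12, 6: 18}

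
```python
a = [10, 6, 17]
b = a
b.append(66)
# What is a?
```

After line 1: a = [10, 6, 17]
After line 2 (b = a is an alias, same object): a = [10, 6, 17], b = [10, 6, 17]
After line 3 (b.append mutates the shared list): a = [10, 6, 17, 66], b = [10, 6, 17, 66]

[10, 6, 17, 66]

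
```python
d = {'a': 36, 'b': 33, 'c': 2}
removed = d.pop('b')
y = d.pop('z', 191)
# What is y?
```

After line 1: d = {'a': 36, 'b': 33, 'c': 2}
After line 2 (pop 'b' returns 33): d = {'a': 36, 'c': 2}, removed = 33
After line 3 (pop 'z' missing, returns default 191): d = {'a': 36, 'c': 2}, y = 191

191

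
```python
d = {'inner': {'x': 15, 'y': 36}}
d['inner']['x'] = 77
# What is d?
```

After line 1: d = {'inner': {'x': 15, 'y': 36}}
After line 2 (inner x overwritten): d = {'inner': {'x': 77, 'y': 36}}

{'inner': {'x': 77, 'y': 36}}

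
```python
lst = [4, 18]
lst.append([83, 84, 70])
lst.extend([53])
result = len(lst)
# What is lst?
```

After line 1: lst = [4, 18]
After line 2 (append adds [83, 84, 70] as single element): lst = [4, 18, [83, 84, 70]]
After line 3 (extend unpacks [53], adds 53): lst = [4, 18, [83, 84, 70], 53]
After line 4: result = len(lst) = 4

[4, 18, [83, 84, 70], 53]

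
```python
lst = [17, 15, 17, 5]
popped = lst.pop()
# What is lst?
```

[17, 15, 17]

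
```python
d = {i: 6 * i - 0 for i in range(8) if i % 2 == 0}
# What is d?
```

{0: 0, 2: 12, 4: 24, 6: 36}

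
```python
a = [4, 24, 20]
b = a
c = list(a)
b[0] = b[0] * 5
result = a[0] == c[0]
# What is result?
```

After line 1: a = [4, 24, 20]
After line 2 (b = a, alias): a = [4, 24, 20], b = [4, 24, 20]
After line 3 (c = list(a) is a copy, new object): c = [4, 24, 20]
After line 4 (b[0] = 4 * 5 = 20; mutates shared a/b): a = b = [20, 24, 20], c = [4, 24, 20]
After line 5 (a[0] = 20, c[0] = 4; result = False)

False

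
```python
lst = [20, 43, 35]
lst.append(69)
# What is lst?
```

[20, 43, 35, 69]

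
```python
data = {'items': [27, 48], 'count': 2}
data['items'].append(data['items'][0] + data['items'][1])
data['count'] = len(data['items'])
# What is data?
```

After line 1: data = {'items': [27, 48], 'count': 2}
After line 2 (append 27 + 48 = 75): data = {'items': [27, 48, 75], 'count': 2}
After line 3 (count = len(items) = 3): data = {'items': [27, 48, 75], 'count': 3}

{'items': [27, 48, 75], 'count': 3}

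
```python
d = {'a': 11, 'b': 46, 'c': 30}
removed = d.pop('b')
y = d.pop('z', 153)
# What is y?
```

After line 1: d = {'a': 11, 'b': 46, 'c': 30}
After line 2 (pop 'b' returns 46): d = {'a': 11, 'c': 30}, removed = 46
After line 3 (pop 'z' missing, returns default 153): d = {'a': 11, 'c': 30}, y = 153

153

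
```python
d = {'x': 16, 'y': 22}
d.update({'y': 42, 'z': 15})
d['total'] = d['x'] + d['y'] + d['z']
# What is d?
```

After line 1: d = {'x': 16, 'y': 22}
After line 2 (y overwritten, z added): d = {'x': 16, 'y': 42, 'z': 15}
After line 3 (total = 16 + 42 + 15 = 73): d = {'x': 16, 'y': 42, 'z': 15, 'total': 73}

{'x': 16, 'y': 42, 'z': 15, 'total': 73}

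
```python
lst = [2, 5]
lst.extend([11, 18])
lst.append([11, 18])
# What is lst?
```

After line 1: lst = [2, 5]
After line 2 (extend unpacks [11, 18]): lst = [2, 5, 11, 18]
After line 3 (append adds [11, 18] as single element): lst = [2, 5, 11, 18, [11, 18]]

[2, 5, 11, 18, [11, 18]]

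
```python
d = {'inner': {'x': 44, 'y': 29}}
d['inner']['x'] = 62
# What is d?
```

After line 1: d = {'inner': {'x': 44, 'y': 29}}
After line 2 (inner x overwritten): d = {'inner': {'x': 62, 'y': 29}}

{'inner': {'x': 62, 'y': 29}}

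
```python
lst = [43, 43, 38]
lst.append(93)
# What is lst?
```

[43, 43, 38, 93]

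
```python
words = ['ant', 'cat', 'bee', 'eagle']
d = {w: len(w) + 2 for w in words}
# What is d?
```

{'ant': 5, 'cat': 5, 'bee': 5, 'eagle': 7}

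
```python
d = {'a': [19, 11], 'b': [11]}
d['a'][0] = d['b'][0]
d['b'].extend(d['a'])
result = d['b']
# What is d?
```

After line 1: d = {'a': [19, 11], 'b': [11]}
After line 2 (a[0] = b[0] = 11): d = {'a': [11, 11], 'b': [11]}
After line 3 (b.extend(a) appends [11, 11]): d = {'a': [11, 11], 'b': [11, 11, 11]}
After line 4: result = d['b'] = [11, 11, 11]

{'a': [11, 11], 'b': [11, 11, 11]}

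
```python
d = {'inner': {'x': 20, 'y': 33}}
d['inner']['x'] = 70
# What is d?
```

After line 1: d = {'inner': {'x': 20, 'y': 33}}
After line 2 (inner x overwritten): d = {'inner': {'x': 70, 'y': 33}}

{'inner': {'x': 70, 'y': 33}}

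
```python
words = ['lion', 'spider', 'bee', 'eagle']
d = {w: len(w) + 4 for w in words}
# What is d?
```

{'lion': 8, 'spider': 10, 'bee': 7, 'eagle': 9}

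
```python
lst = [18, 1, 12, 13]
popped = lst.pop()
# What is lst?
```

[18, 1, 12]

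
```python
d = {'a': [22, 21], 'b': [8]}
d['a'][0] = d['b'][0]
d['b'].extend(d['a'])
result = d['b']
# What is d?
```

After line 1: d = {'a': [22, 21], 'b': [8]}
After line 2 (a[0] = b[0] = 8): d = {'a': [8, 21], 'b': [8]}
After line 3 (b.extend(a) appends [8, 21]): d = {'a': [8, 21], 'b': [8, 8, 21]}
After line 4: result = d['b'] = [8, 8, 21]

{'a': [8, 21], 'b': [8, 8, 21]}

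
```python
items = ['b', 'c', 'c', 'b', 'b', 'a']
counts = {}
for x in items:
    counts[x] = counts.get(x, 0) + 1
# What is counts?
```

Initial: counts = {}, items = ['b', 'c', 'c', 'b', 'b', 'a']
See 'b': counts = {'b': 1}
See 'c': counts = {'b': 1, 'c': 1}
See 'c': counts = {'b': 1, 'c': 2}
See 'b': counts = {'b': 2, 'c': 2}
See 'b': counts = {'b': 3, 'c': 2}
See 'a': counts = {'b': 3, 'c': 2, 'a': 1}

{'b': 3, 'c': 2, 'a': 1}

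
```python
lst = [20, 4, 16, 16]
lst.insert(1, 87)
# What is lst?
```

[20, 87, 4, 16, 16]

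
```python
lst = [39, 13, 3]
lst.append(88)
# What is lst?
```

[39, 13, 3, 88]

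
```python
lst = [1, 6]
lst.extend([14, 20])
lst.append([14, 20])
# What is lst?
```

After line 1: lst = [1, 6]
After line 2 (extend unpacks [14, 20]): lst = [1, 6, 14, 20]
After line 3 (append adds [14, 20] as single element): lst = [1, 6, 14, 20, [14, 20]]

[1, 6, 14, 20, [14, 20]]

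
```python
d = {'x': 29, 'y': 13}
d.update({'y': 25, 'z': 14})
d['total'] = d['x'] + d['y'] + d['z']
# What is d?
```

After line 1: d = {'x': 29, 'y': 13}
After line 2 (y overwritten, z added): d = {'x': 29, 'y': 25, 'z': 14}
After line 3 (total = 29 + 25 + 14 = 68): d = {'x': 29, 'y': 25, 'z': 14, 'total': 68}

{'x': 29, 'y': 25, 'z': 14, 'total': 68}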